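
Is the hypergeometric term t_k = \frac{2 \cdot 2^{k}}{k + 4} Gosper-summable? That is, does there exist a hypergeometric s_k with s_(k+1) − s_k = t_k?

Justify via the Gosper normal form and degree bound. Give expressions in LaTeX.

Step 1: r(k) = 2*(k + 4)/(k + 5).
Take A(k)=2*k + 8, B(k)=k + 5, C(k)=1.
Set up (2*k + 8)·f(k+1) − (k + 4)·f(k) − (1) = 0.
deg f ≤ -1 (via 1,1,0).
Negative degree bound (-1): no f exists, t_k not Gosper-summable.

No. Not Gosper-summable.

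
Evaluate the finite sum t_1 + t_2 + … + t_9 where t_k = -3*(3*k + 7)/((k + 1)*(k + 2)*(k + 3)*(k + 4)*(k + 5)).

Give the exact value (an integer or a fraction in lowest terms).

t_(k+1)/t_k = (k + 1)*(3*k + 10)/((k + 6)*(3*k + 7)).
Factor: A=k + 1; B=k + 6; C=k + 7/3.
Solve (k + 1)·f(k+1) − (k + 5)·f(k) = k + 7/3.
From deg A=1, deg B=1, deg C=1: d=4.
Solving with deg f ≤ 4: f(k) = k*(k + 2)*(k**2 + 8*k + 19)/36.
Certificate R = B(k−1)f/C = k*(k + 2)*(k + 5)*(k**2 + 8*k + 19)/(12*(3*k + 7)) gives s_k = k*(-k**2 - 8*k - 19)/(4*(k**3 + 8*k**2 + 19*k + 12)).
Verify: 3*(-3*k - 7)/(k**5 + 15*k**4 + 85*k**3 + 225*k**2 + 274*k + 120) matches t_k.
Σ_(k=1)^(9) t_k = s_(10) − s_(1) = -995/4004 − (-7/40) = -2943/40040.

Σ = -2943/40040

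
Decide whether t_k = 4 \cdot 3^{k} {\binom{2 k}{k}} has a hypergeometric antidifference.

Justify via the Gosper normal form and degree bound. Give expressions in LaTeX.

Step 1: r(k) = 6*(2*k + 1)/(k + 1).
So A=12*k + 6 and B=k + 1, with C=1.
Set up (12*k + 6)·f(k+1) − (k)·f(k) − (1) = 0.
d = -1 from the (1,1,0) case.
deg f ≤ -1 is impossible — no certificate.

No — t_k has no hypergeometric antidifference.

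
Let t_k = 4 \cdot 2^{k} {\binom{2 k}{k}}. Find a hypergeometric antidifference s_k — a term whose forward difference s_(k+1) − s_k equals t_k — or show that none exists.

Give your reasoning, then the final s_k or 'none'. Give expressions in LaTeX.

Compute t_(k+1)/t_k: get 4*(2*k + 1)/(k + 1).
So A=8*k + 4 and B=k + 1, with C=1.
Key eq: (8*k + 4)·f(k+1) = (k)·f(k) + (1).
d = -1 from the (1,1,0) case.
deg f ≤ -1 is impossible — no certificate.

no hypergeometric antidifference exists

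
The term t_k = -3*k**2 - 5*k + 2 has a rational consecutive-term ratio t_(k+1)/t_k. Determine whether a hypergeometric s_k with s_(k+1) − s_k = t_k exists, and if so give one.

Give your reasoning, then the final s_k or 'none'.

Compute t_(k+1)/t_k: get (3*k**2 + 11*k + 6)/(3*k**2 + 5*k - 2).
A = 1, B = 1, C = k**2 + 5*k/3 - 2/3.
Solve (1)·f(k+1) − (1)·f(k) = k**2 + 5*k/3 - 2/3.
d = 3 from the (0,0,2) case.
Coefficient equations give f(k) = k*(k**2 + k - 4)/3.
Certificate R = B(k−1)f/C = k*(k**2 + k - 4)/((k + 2)*(3*k - 1)) gives s_k = k*(-k**2 - k + 4).
s_(k+1) − s_k = -3*k**2 - 5*k + 2 = t_k.

s_k = k*(-k**2 - k + 4)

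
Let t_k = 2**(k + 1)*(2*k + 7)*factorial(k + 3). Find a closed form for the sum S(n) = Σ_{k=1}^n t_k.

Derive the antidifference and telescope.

S(n) = 4*2**n*factorial(n + 4) - 96

Step 1: r(k) = 2*(k + 4)*(2*k + 9)/(2*k + 7).
So A=2*k + 8 and B=1, with C=k + 7/2.
f must satisfy (2*k + 8)·f(k+1) − (1)·f(k) = k + 7/2.
Degrees (1,0,1) ⇒ d ≤ 0.
Match coefficients ⇒ f(k) = 1/2.
Then R = B(k−1)f/C = 1/(2*k + 7), so s_k = R(k)·t_k = 2**(k + 1)*factorial(k + 3).
Check: Δs_k = 2**(k + 1)*(2*k + 7)*factorial(k + 3). ✓
Telescope: S(n) = s_(n+1) − s_(1) = 2**(n + 2)*factorial(n + 4) − (96) = 4*2**n*factorial(n + 4) - 96.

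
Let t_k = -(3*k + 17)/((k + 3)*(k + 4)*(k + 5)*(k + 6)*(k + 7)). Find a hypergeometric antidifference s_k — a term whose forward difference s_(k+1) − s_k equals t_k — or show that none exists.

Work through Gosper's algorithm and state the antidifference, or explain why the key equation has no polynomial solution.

s_k = k*(-k**2 - 13*k - 54)/(72*(k**3 + 13*k**2 + 54*k + 72))

r(k) = (k + 3)*(3*k + 20)/((k + 8)*(3*k + 17)) after simplifying.
Factor: A=k + 3; B=k + 8; C=k + 17/3.
f must satisfy (k + 3)·f(k+1) − (k + 7)·f(k) = k + 17/3.
deg f ≤ 4 (via 1,1,1).
A polynomial solution: f(k) = k*(k + 5)*(k**2 + 13*k + 54)/216.
Certificate R = B(k−1)f/C = k*(k + 5)*(k + 7)*(k**2 + 13*k + 54)/(72*(3*k + 17)) gives s_k = k*(-k**2 - 13*k - 54)/(72*(k**3 + 13*k**2 + 54*k + 72)).
s_(k+1) − s_k = (-3*k - 17)/(k**5 + 25*k**4 + 245*k**3 + 1175*k**2 + 2754*k + 2520) = t_k.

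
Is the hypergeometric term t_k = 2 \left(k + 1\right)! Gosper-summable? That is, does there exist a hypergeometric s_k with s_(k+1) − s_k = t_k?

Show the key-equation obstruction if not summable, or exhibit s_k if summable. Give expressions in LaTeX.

No — t_k has no hypergeometric antidifference.

Compute t_(k+1)/t_k: get k + 2.
Factor: A=k + 2; B=1; C=1.
Need (k + 2)·f(k+1) − (1)·f(k) = 1.
Bound: deg f ≤ -1.
Negative degree bound (-1): no f exists, t_k not Gosper-summable.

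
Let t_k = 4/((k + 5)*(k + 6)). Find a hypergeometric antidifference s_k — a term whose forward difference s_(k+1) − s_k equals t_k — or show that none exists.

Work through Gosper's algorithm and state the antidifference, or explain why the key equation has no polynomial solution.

s_k = 4*k/(5*(k + 5))

Ratio r(k) = (k + 5)/(k + 7).
So A=k + 5 and B=k + 7, with C=1.
Set up (k + 5)·f(k+1) − (k + 6)·f(k) − (1) = 0.
Bound: deg f ≤ 1.
Solving with deg f ≤ 1: f(k) = k/5.
Get s_k = R·t_k = 4*k/(5*(k + 5)) with R(k) = B(k−1)f(k)/C(k) = k*(k + 6)/5.
Check: Δs_k = 4/(k**2 + 11*k + 30). ✓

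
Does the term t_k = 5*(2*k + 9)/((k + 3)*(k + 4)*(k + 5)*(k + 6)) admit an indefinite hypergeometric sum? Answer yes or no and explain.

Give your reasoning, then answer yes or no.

The ratio is (k + 3)*(2*k + 11)/((k + 7)*(2*k + 9)).
So A=k + 3 and B=k + 7, with C=k + 9/2.
Solve (k + 3)·f(k+1) − (k + 6)·f(k) = k + 9/2.
From deg A=1, deg B=1, deg C=1: d=3.
Match coefficients ⇒ f(k) = k*(k + 4)*(k + 8)/30.
Get s_k = R·t_k = k*(k + 8)/(3*(k**2 + 8*k + 15)) with R(k) = B(k−1)f(k)/C(k) = k*(k + 4)*(k + 6)*(k + 8)/(15*(2*k + 9)).
Verify: 5*(2*k + 9)/(k**4 + 18*k**3 + 119*k**2 + 342*k + 360) matches t_k.

Yes. s_k = k*(k + 8)/(3*(k**2 + 8*k + 15)).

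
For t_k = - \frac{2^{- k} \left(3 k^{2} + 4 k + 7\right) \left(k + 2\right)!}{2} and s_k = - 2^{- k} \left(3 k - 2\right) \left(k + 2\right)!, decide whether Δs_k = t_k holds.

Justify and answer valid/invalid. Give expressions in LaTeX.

Valid — Δs_k = t_k.

s_(k+1) = -(3*k + 1)*factorial(k + 3)/(2*2**k)
s_(k+1) − s_k = -(3*k**2 + 4*k + 7)*factorial(k + 2)/(2*2**k)
(s_(k+1) − s_k) − t_k = 0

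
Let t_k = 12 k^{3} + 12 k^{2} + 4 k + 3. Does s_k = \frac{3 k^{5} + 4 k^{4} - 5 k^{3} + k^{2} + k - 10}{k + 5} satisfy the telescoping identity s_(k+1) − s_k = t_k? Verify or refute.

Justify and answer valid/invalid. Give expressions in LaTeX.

s_(k+1) = (3*k**5 + 19*k**4 + 41*k**3 + 40*k**2 + 19*k - 6)/(k + 6)
s_(k+1) − s_k = (12*k**5 + 117*k**4 + 274*k**3 + 212*k**2 + 93*k + 30)/(k**2 + 11*k + 30)
(s_(k+1) − s_k) − t_k = 3*(-9*k**4 - 74*k**3 - 65*k**2 - 20*k - 20)/(k**2 + 11*k + 30)

Invalid: residual \frac{3 \left(- 9 k^{4} - 74 k^{3} - 65 k^{2} - 20 k - 20\right)}{k^{2} + 11 k + 30} ≠ 0.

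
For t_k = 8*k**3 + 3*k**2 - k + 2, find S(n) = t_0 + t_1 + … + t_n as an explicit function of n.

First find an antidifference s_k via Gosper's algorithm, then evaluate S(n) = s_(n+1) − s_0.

The ratio is (8*k**3 + 27*k**2 + 29*k + 12)/(8*k**3 + 3*k**2 - k + 2).
Factor: A=1; B=1; C=k**3 + 3*k**2/8 - k/8 + 1/4.
f must satisfy (1)·f(k+1) − (1)·f(k) = k**3 + 3*k**2/8 - k/8 + 1/4.
Bound: deg f ≤ 4.
Solving with deg f ≤ 4: f(k) = k*(2*k**3 - 3*k**2 + 3)/8.
Certificate R = B(k−1)f/C = k*(2*k**3 - 3*k**2 + 3)/(8*k**3 + 3*k**2 - k + 2) gives s_k = k*(2*k**3 - 3*k**2 + 3).
s_(k+1) − s_k = 8*k**3 + 3*k**2 - k + 2 = t_k.
s_(n+1) = 2*n**4 + 5*n**3 + 3*n**2 + 2*n + 2 and s_(0) = 0, so S(n) = 2*n**4 + 5*n**3 + 3*n**2 + 2*n + 2.

S(n) = 2*n**4 + 5*n**3 + 3*n**2 + 2*n + 2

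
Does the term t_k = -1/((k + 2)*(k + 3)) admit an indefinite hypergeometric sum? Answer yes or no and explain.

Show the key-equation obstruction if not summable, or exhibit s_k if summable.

Yes. s_k = -k/(2*k + 4).

The ratio is (k + 2)/(k + 4).
Factor: A=k + 2; B=k + 4; C=1.
Key eq: (k + 2)·f(k+1) = (k + 3)·f(k) + (1).
Bound: deg f ≤ 1.
Solving with deg f ≤ 1: f(k) = k/2.
Certificate R = B(k−1)f/C = k*(k + 3)/2 gives s_k = -k/(2*k + 4).
Verify: -1/(k**2 + 5*k + 6) matches t_k.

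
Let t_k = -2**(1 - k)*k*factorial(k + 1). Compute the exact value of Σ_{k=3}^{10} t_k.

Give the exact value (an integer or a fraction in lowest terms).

t_(k+1)/t_k = (k + 1)*(k + 2)/(2*k).
A = k/2 + 1, B = 1, C = k.
Solve (k/2 + 1)·f(k+1) − (1)·f(k) = k.
Bound: deg f ≤ 0.
Solve for f: f(k) = 2 (degree 0 ≤ 0).
So s_k = (B(k−1)f/C)·t_k = (2/k)·t_k = -2**(2 - k)*factorial(k + 1).
Verify: -2**(1 - k)*k*factorial(k + 1) matches t_k.
Sum = s_(11) − s_(3); s_(11) = -935550, s_(3) = -12 ⇒ -935538.

Σ = -935538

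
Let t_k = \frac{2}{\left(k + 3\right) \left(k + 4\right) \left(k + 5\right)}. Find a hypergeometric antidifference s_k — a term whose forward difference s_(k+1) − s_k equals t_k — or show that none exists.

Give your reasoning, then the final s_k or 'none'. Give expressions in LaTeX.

s_k = \frac{k \left(k + 7\right)}{12 \left(k + 3\right) \left(k + 4\right)}

t_(k+1)/t_k = (k + 3)/(k + 6).
A = k + 3, B = k + 6, C = 1.
Set up (k + 3)·f(k+1) − (k + 5)·f(k) − (1) = 0.
d = 2 from the (1,1,0) case.
Solve for f: f(k) = k*(k + 7)/24 (degree 2 ≤ 2).
Then R = B(k−1)f/C = k*(k + 5)*(k + 7)/24, so s_k = R(k)·t_k = k*(k + 7)/(12*(k + 3)*(k + 4)).
Δs = 2/(k**3 + 12*k**2 + 47*k + 60), as required.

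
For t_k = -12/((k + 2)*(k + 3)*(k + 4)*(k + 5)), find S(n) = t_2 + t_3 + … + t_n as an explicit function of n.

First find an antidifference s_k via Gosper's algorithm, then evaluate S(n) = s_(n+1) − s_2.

Step 1: r(k) = (k + 2)/(k + 6).
Normal form (A,B,C) = (k + 2, k + 6, 1).
f must satisfy (k + 2)·f(k+1) − (k + 5)·f(k) = 1.
Degrees (1,1,0) ⇒ d ≤ 3.
Solve for f: f(k) = k*(k**2 + 9*k + 26)/72 (degree 3 ≤ 3).
So s_k = (B(k−1)f/C)·t_k = (k*(k + 5)*(k**2 + 9*k + 26)/72)·t_k = k*(-k**2 - 9*k - 26)/(6*(k + 2)*(k + 3)*(k + 4)).
s_(k+1) − s_k = -12/(k**4 + 14*k**3 + 71*k**2 + 154*k + 120) = t_k.
Σ_(k=2)^n t_k = s_(n+1) − s_(2) = ((-n**3 - 12*n**2 - 47*n - 36)/(6*(n**3 + 12*n**2 + 47*n + 60))) − (-2/15), i.e. (-n**3 - 12*n**2 - 47*n + 60)/(30*(n**3 + 12*n**2 + 47*n + 60)).

S(n) = (-n**3 - 12*n**2 - 47*n + 60)/(30*(n**3 + 12*n**2 + 47*n + 60))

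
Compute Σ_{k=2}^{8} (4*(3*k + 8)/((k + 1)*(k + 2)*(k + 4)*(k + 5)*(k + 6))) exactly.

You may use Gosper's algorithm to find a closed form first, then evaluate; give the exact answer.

Σ = 121/4095

Ratio r(k) = (k + 1)*(k + 4)*(3*k + 11)/((k + 3)*(k + 7)*(3*k + 8)).
Gosper form: A/B · C(k+1)/C(k) with A=k + 1, B=k + 7, C=k**2 + 17*k/3 + 8.
Need (k + 1)·f(k+1) − (k + 6)·f(k) = k**2 + 17*k/3 + 8.
From deg A=1, deg B=1, deg C=2: d=5.
Solving with deg f ≤ 5: f(k) = k*(k + 2)*(k + 3)*(k**2 + 10*k + 29)/60.
Then R = B(k−1)f/C = k*(k + 2)*(k + 6)*(k**2 + 10*k + 29)/(20*(3*k + 8)), so s_k = R(k)·t_k = k*(k**2 + 10*k + 29)/(5*(k**3 + 10*k**2 + 29*k + 20)).
Δs = 4*(3*k + 8)/(k**5 + 18*k**4 + 121*k**3 + 372*k**2 + 508*k + 240), as required.
Evaluate s at k=9 and k=2: 18/91 and 53/315; difference 121/4095.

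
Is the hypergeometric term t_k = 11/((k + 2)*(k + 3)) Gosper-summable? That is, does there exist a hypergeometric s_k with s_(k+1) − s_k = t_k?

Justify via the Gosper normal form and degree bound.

t_(k+1)/t_k = (k + 2)/(k + 4).
A = k + 2, B = k + 4, C = 1.
Key eq: (k + 2)·f(k+1) = (k + 3)·f(k) + (1).
d = 1 from the (1,1,0) case.
Solving with deg f ≤ 1: f(k) = k/2.
Certificate R = B(k−1)f/C = k*(k + 3)/2 gives s_k = 11*k/(2*(k + 2)).
Check: Δs_k = 11/(k**2 + 5*k + 6). ✓

Yes. s_k = 11*k/(2*(k + 2)).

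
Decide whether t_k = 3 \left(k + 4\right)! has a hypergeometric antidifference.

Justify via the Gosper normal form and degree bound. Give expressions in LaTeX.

Compute t_(k+1)/t_k: get k + 5.
A = k + 5, B = 1, C = 1.
Solve (k + 5)·f(k+1) − (1)·f(k) = 1.
deg f ≤ -1 (via 1,0,0).
deg f ≤ -1 is impossible — no certificate.

No — negative degree bound, so no certificate f.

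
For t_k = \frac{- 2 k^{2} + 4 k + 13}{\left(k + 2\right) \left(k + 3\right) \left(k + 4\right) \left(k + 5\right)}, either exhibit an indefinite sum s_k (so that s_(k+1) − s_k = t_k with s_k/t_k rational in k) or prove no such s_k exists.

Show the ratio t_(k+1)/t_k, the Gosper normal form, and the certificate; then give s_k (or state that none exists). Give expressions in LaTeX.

s_k = \frac{k \left(k^{2} + 57 k + 98\right)}{24 \left(k + 2\right) \left(k + 3\right) \left(k + 4\right)}

Compute t_(k+1)/t_k: get (k + 2)*(4*k - 2*(k + 1)**2 + 17)/((k + 6)*(-2*k**2 + 4*k + 13)).
Gosper form: A/B · C(k+1)/C(k) with A=k + 2, B=k + 6, C=k**2 - 2*k - 13/2.
f must satisfy (k + 2)·f(k+1) − (k + 5)·f(k) = k**2 - 2*k - 13/2.
deg f ≤ 3 (via 1,1,2).
Solve for f: f(k) = -k*(k**2 + 57*k + 98)/48 (degree 3 ≤ 3).
Get s_k = R·t_k = k*(k**2 + 57*k + 98)/(24*(k + 2)*(k + 3)*(k + 4)) with R(k) = B(k−1)f(k)/C(k) = -k*(k + 5)*(k**2 + 57*k + 98)/(24*(2*k**2 - 4*k - 13)).
s_(k+1) − s_k = (-2*k**2 + 4*k + 13)/(k**4 + 14*k**3 + 71*k**2 + 154*k + 120) = t_k.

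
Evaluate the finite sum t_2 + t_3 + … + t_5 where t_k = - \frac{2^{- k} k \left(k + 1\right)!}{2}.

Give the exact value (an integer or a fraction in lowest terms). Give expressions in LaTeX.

Compute t_(k+1)/t_k: get (k + 1)*(k + 2)/(2*k).
Take A(k)=k/2 + 1, B(k)=1, C(k)=k.
Set up (k/2 + 1)·f(k+1) − (1)·f(k) − (k) = 0.
Bound: deg f ≤ 0.
Match coefficients ⇒ f(k) = 2.
So s_k = (B(k−1)f/C)·t_k = (2/k)·t_k = -factorial(k + 1)/2**k.
Verify: -k*factorial(k + 1)/(2*2**k) matches t_k.
Telescoping: Σ = s_(6) − s_(2) = -315/4 − (-3/2) = -309/4.

Σ = -309/4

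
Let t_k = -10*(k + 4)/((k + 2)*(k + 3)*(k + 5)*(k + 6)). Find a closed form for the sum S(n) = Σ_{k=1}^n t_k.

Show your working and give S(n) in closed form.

S(n) = 5*n*(-n - 9)/(18*(n**2 + 9*n + 18))

r(k) = (k + 2)*(k + 5)**2/((k + 4)**2*(k + 7)) after simplifying.
Take A(k)=k + 2, B(k)=k + 7, C(k)=k**2 + 8*k + 16.
Need (k + 2)·f(k+1) − (k + 6)·f(k) = k**2 + 8*k + 16.
d = 4 from the (1,1,2) case.
Match coefficients ⇒ f(k) = k*(k + 3)*(k + 4)*(k + 7)/20.
R(k) = B(k−1)·f(k)/C(k) = k*(k + 3)*(k + 6)*(k + 7)/(20*(k + 4)); s_k = R·t_k = k*(-k - 7)/(2*(k**2 + 7*k + 10)).
Verify: 10*(-k - 4)/(k**4 + 16*k**3 + 91*k**2 + 216*k + 180) matches t_k.
Telescope: S(n) = s_(n+1) − s_(1) = (-n**2 - 9*n - 8)/(2*(n**2 + 9*n + 18)) − (-2/9) = 5*n*(-n - 9)/(18*(n**2 + 9*n + 18)).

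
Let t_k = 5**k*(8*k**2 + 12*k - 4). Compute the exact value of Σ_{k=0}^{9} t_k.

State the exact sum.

Σ = 1748046876

t_(k+1)/t_k = 5*(2*k**2 + 7*k + 4)/(2*k**2 + 3*k - 1).
Factor: A=5; B=1; C=k**2 + 3*k/2 - 1/2.
Solve (5)·f(k+1) − (1)·f(k) = k**2 + 3*k/2 - 1/2.
d = 2 from the (0,0,2) case.
Match coefficients ⇒ f(k) = (2*k**2 - 2*k - 1)/8.
So s_k = (B(k−1)f/C)·t_k = ((2*k**2 - 2*k - 1)/(4*(2*k**2 + 3*k - 1)))·t_k = 5**k*(2*k**2 - 2*k - 1).
s_(k+1) − s_k = 5**k*(8*k**2 + 12*k - 4) = t_k.
Sum = s_(10) − s_(0); s_(10) = 1748046875, s_(0) = -1 ⇒ 1748046876.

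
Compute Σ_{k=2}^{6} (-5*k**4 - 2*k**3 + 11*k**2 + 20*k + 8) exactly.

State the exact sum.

Σ = -10820

t_(k+1)/t_k = (5*k**4 + 22*k**3 + 25*k**2 - 16*k - 32)/(5*k**4 + 2*k**3 - 11*k**2 - 20*k - 8).
Factor: A=1; B=1; C=k**4 + 2*k**3/5 - 11*k**2/5 - 4*k - 8/5.
Need (1)·f(k+1) − (1)·f(k) = k**4 + 2*k**3/5 - 11*k**2/5 - 4*k - 8/5.
Bound: deg f ≤ 5.
Solving with deg f ≤ 5: f(k) = k**2*(k**3 - 2*k**2 - 3*k - 4)/5.
R(k) = B(k−1)·f(k)/C(k) = k**2*(k**3 - 2*k**2 - 3*k - 4)/(5*k**4 + 2*k**3 - 11*k**2 - 20*k - 8); s_k = R·t_k = k**2*(-k**3 + 2*k**2 + 3*k + 4).
Check: Δs_k = -5*k**4 - 2*k**3 + 11*k**2 + 20*k + 8. ✓
Σ_(k=2)^(6) t_k = s_(7) − s_(2) = -10780 − (40) = -10820.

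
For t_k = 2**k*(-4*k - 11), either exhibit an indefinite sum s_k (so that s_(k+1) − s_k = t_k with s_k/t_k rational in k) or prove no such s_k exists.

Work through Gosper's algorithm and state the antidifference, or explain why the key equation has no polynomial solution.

s_k = 2**k*(-4*k - 3)

The ratio is 2*(4*k + 15)/(4*k + 11).
So A=2 and B=1, with C=k + 11/4.
Solve (2)·f(k+1) − (1)·f(k) = k + 11/4.
From deg A=0, deg B=0, deg C=1: d=1.
A polynomial solution: f(k) = (4*k + 3)/4.
Then R = B(k−1)f/C = (4*k + 3)/(4*k + 11), so s_k = R(k)·t_k = 2**k*(-4*k - 3).
s_(k+1) − s_k = 2**k*(-4*k - 11) = t_k.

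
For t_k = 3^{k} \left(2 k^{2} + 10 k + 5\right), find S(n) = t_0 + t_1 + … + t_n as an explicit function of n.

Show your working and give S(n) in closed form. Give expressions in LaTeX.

S(n) = 3 \cdot 3^{n} n^{2} + 12 \cdot 3^{n} n + 3 \cdot 3^{n} + 2

Compute t_(k+1)/t_k: get 3*(2*k**2 + 14*k + 17)/(2*k**2 + 10*k + 5).
Take A(k)=3, B(k)=1, C(k)=k**2 + 5*k + 5/2.
Set up (3)·f(k+1) − (1)·f(k) − (k**2 + 5*k + 5/2) = 0.
Bound: deg f ≤ 2.
A polynomial solution: f(k) = (k**2 + 2*k - 2)/2.
Get s_k = R·t_k = 3**k*(k**2 + 2*k - 2) with R(k) = B(k−1)f(k)/C(k) = (k**2 + 2*k - 2)/(2*k**2 + 10*k + 5).
Verify: 3**k*(2*k**2 + 10*k + 5) matches t_k.
s_(n+1) = 3**(n + 1)*(n**2 + 4*n + 1) and s_(0) = -2, so S(n) = 3*3**n*n**2 + 12*3**n*n + 3*3**n + 2.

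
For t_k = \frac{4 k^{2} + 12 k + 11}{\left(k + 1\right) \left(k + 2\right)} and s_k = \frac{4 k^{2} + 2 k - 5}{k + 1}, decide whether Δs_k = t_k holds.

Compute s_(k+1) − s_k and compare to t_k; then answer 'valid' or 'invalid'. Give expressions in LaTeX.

valid; difference matches t_k

s_(k+1) = (4*k**2 + 10*k + 1)/(k + 2)
s_(k+1) − s_k = (4*k**2 + 12*k + 11)/(k**2 + 3*k + 2)
(s_(k+1) − s_k) − t_k = 0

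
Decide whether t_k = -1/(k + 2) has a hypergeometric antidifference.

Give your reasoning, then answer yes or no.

No — t_k has no hypergeometric antidifference.

The ratio is (k + 2)/(k + 3).
Normal form (A,B,C) = (k + 2, k + 3, 1).
f must satisfy (k + 2)·f(k+1) − (k + 2)·f(k) = 1.
d = 0 from the (1,1,0) case.
Write f(k) = c0. Then LHS − RHS = -1, requiring -1 = 0: contradictory. No certificate.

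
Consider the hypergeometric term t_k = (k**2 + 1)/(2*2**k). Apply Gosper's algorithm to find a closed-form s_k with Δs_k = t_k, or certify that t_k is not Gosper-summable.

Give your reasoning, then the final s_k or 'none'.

Ratio r(k) = ((k + 1)**2 + 1)/(2*(k**2 + 1)).
Gosper form: A/B · C(k+1)/C(k) with A=1/2, B=1, C=k**2 + 1.
f must satisfy (1/2)·f(k+1) − (1)·f(k) = k**2 + 1.
From deg A=0, deg B=0, deg C=2: d=2.
Coefficient equations give f(k) = -2*(k**2 + 2*k + 4).
R(k) = B(k−1)·f(k)/C(k) = -2*(k**2 + 2*k + 4)/(k**2 + 1); s_k = R·t_k = (-k**2 - 2*k - 4)/2**k.
Verify: (k**2 + 1)/(2*2**k) matches t_k.

s_k = (-k**2 - 2*k - 4)/2**k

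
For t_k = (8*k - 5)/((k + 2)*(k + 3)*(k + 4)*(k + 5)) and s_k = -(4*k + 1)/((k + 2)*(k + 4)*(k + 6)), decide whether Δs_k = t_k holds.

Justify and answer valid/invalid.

Invalid: residual 3*(-12*k**2 - 64*k + 25)/(k**6 + 27*k**5 + 295*k**4 + 1665*k**3 + 5104*k**2 + 8028*k + 5040) ≠ 0.

s_(k+1) = (-4*k - 5)/((k + 3)*(k + 5)*(k + 7))
s_(k+1) − s_k = (8*k**3 + 63*k**2 + 79*k - 135)/(k**6 + 27*k**5 + 295*k**4 + 1665*k**3 + 5104*k**2 + 8028*k + 5040)
(s_(k+1) − s_k) − t_k = 3*(-12*k**2 - 64*k + 25)/(k**6 + 27*k**5 + 295*k**4 + 1665*k**3 + 5104*k**2 + 8028*k + 5040)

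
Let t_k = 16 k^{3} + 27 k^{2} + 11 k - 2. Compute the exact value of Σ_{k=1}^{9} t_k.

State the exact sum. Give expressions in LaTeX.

Σ = 40572

t_(k+1)/t_k = (16*k**3 + 75*k**2 + 113*k + 52)/(16*k**3 + 27*k**2 + 11*k - 2).
Factor: A=1; B=1; C=k**3 + 27*k**2/16 + 11*k/16 - 1/8.
f must satisfy (1)·f(k+1) − (1)·f(k) = k**3 + 27*k**2/16 + 11*k/16 - 1/8.
deg f ≤ 4 (via 0,0,3).
Match coefficients ⇒ f(k) = k*(4*k**3 + k**2 - 4*k - 3)/16.
Get s_k = R·t_k = k*(4*k**3 + k**2 - 4*k - 3) with R(k) = B(k−1)f(k)/C(k) = k*(4*k**3 + k**2 - 4*k - 3)/(16*k**3 + 27*k**2 + 11*k - 2).
Δs = 16*k**3 + 27*k**2 + 11*k - 2, as required.
Sum = s_(10) − s_(1); s_(10) = 40570, s_(1) = -2 ⇒ 40572.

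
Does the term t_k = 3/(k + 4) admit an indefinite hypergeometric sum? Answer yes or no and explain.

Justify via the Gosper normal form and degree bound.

No — the linear system for f has no solution.

Step 1: r(k) = (k + 4)/(k + 5).
Factor: A=k + 4; B=k + 5; C=1.
f must satisfy (k + 4)·f(k+1) − (k + 4)·f(k) = 1.
Degrees (1,1,0) ⇒ d ≤ 0.
Put f(k) = c0: A·f(k+1) − B(k−1)·f(k) − C = -1; need -1 = 0 — inconsistent ⇒ no f, not summable.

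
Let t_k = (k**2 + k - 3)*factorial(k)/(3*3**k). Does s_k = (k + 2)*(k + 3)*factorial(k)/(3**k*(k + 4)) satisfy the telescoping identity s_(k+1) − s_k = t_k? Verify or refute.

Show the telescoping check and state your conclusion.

Invalid: residual -(k**3 + 5*k**2 - 2*k - 18)*factorial(k)/(3*3**k*(k + 4)*(k + 5)) ≠ 0.

s_(k+1) = (k + 3)*(k + 4)*factorial(k + 1)/(3*3**k*(k + 5))
s_(k+1) − s_k = (k + 3)*(k**3 + 6*k**2 + 3*k - 14)*factorial(k)/(3*3**k*(k + 4)*(k + 5))
(s_(k+1) − s_k) − t_k = -(k**3 + 5*k**2 - 2*k - 18)*factorial(k)/(3*3**k*(k + 4)*(k + 5))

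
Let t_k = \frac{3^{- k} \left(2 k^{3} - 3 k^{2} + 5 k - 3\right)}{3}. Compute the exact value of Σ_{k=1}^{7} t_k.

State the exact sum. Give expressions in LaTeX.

Compute t_(k+1)/t_k: get (2*k**3 + 3*k**2 + 5*k + 1)/(3*(2*k**3 - 3*k**2 + 5*k - 3)).
A = 1/3, B = 1, C = k**3 - 3*k**2/2 + 5*k/2 - 3/2.
f must satisfy (1/3)·f(k+1) − (1)·f(k) = k**3 - 3*k**2/2 + 5*k/2 - 3/2.
d = 3 from the (0,0,3) case.
A polynomial solution: f(k) = -3*(k**3 + 4*k + 1)/2.
R(k) = B(k−1)·f(k)/C(k) = -3*(k**3 + 4*k + 1)/(2*k**3 - 3*k**2 + 5*k - 3); s_k = R·t_k = (-k**3 - 4*k - 1)/3**k.
Check: Δs_k = (3*k**3 + 8*k - (k + 1)**3 - 2)/(3*3**k). ✓
Sum = s_(8) − s_(1); s_(8) = -545/6561, s_(1) = -2 ⇒ 12577/6561.

Σ = 12577/6561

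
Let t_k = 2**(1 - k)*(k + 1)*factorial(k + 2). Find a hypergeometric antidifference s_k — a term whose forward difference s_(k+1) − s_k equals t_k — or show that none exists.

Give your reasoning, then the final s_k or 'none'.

Compute t_(k+1)/t_k: get (k + 2)*(k + 3)/(2*(k + 1)).
Factor: A=k/2 + 3/2; B=1; C=k + 1.
Need (k/2 + 3/2)·f(k+1) − (1)·f(k) = k + 1.
d = 0 from the (1,0,1) case.
Coefficient equations give f(k) = 2.
So s_k = (B(k−1)f/C)·t_k = (2/(k + 1))·t_k = 2**(2 - k)*factorial(k + 2).
Verify: 2**(1 - k)*(k + 1)*factorial(k + 2) matches t_k.

s_k = 2**(2 - k)*factorial(k + 2)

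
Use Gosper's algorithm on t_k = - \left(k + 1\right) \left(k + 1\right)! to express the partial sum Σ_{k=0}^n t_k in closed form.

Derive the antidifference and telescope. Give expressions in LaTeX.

Compute t_(k+1)/t_k: get (k + 2)**2/(k + 1).
A = k + 2, B = 1, C = k + 1.
Solve (k + 2)·f(k+1) − (1)·f(k) = k + 1.
d = 0 from the (1,0,1) case.
Match coefficients ⇒ f(k) = 1.
So s_k = (B(k−1)f/C)·t_k = (1/(k + 1))·t_k = -factorial(k + 1).
Verify: -(k + 1)*factorial(k + 1) matches t_k.
Evaluate: s_(n+1) = -factorial(n + 2); subtract s_(0) = -1 ⇒ S(n) = 1 - factorial(n + 2).

S(n) = 1 - \left(n + 2\right)!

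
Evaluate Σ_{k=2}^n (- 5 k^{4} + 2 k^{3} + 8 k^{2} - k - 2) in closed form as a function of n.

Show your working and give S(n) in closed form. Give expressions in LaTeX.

S(n) = - n^{5} - 2 n^{4} + 2 n^{3} + 4 n^{2} - n - 2

Step 1: r(k) = (5*k**4 + 18*k**3 + 16*k**2 - k - 2)/(5*k**4 - 2*k**3 - 8*k**2 + k + 2).
Normal form (A,B,C) = (1, 1, k**4 - 2*k**3/5 - 8*k**2/5 + k/5 + 2/5).
Solve (1)·f(k+1) − (1)·f(k) = k**4 - 2*k**3/5 - 8*k**2/5 + k/5 + 2/5.
Bound: deg f ≤ 5.
Coefficient equations give f(k) = k**2*(k - 2)**2*(k + 1)/5.
R(k) = B(k−1)·f(k)/C(k) = k**2*(k - 2)**2/(5*k**3 - 7*k**2 - k + 2); s_k = R·t_k = k**2*(-k**3 + 3*k**2 - 4).
s_(k+1) − s_k = -5*k**4 + 2*k**3 + 8*k**2 - k - 2 = t_k.
Evaluate: s_(n+1) = -n**5 - 2*n**4 + 2*n**3 + 4*n**2 - n - 2; subtract s_(2) = 0 ⇒ S(n) = -n**5 - 2*n**4 + 2*n**3 + 4*n**2 - n - 2.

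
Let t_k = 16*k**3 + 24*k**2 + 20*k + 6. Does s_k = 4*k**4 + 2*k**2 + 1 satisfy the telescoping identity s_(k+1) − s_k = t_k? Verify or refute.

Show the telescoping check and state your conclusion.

s_(k+1) = 4*(k + 1)**4 + 2*(k + 1)**2 + 1
s_(k+1) − s_k = 16*k**3 + 24*k**2 + 20*k + 6
(s_(k+1) − s_k) − t_k = 0

Valid: the claim telescopes to t_k.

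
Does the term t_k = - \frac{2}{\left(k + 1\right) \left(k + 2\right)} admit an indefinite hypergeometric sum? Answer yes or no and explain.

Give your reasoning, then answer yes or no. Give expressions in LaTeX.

Compute t_(k+1)/t_k: get (k + 1)/(k + 3).
Factor: A=k + 1; B=k + 3; C=1.
Need (k + 1)·f(k+1) − (k + 2)·f(k) = 1.
d = 1 from the (1,1,0) case.
Solve for f: f(k) = k (degree 1 ≤ 1).
Then R = B(k−1)f/C = k*(k + 2), so s_k = R(k)·t_k = -2*k/(k + 1).
Verify: -2/(k**2 + 3*k + 2) matches t_k.

Yes. s_k = - \frac{2 k}{k + 1}.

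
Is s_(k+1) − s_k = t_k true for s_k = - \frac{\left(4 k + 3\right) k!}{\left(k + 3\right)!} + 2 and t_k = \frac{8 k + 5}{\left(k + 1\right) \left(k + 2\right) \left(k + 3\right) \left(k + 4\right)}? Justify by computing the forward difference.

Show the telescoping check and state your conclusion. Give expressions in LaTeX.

Valid: the claim telescopes to t_k.

s_(k+1) = (2*k**3 + 18*k**2 + 48*k + 41)/((k + 2)*(k + 3)*(k + 4))
s_(k+1) − s_k = (8*k + 5)/((k + 1)*(k + 2)*(k + 3)*(k + 4))
(s_(k+1) − s_k) − t_k = 0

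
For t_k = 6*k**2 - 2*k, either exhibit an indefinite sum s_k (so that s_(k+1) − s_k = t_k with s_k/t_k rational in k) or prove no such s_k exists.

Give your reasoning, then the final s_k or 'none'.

t_(k+1)/t_k = (-k + 3*(k + 1)**2 - 1)/(k*(3*k - 1)).
So A=1 and B=1, with C=k**2 - k/3.
Solve (1)·f(k+1) − (1)·f(k) = k**2 - k/3.
d = 3 from the (0,0,2) case.
Match coefficients ⇒ f(k) = k*(k - 1)**2/3.
R(k) = B(k−1)·f(k)/C(k) = (k - 1)**2/(3*k - 1); s_k = R·t_k = 2*k*(k**2 - 2*k + 1).
Check: Δs_k = 2*k*(3*k - 1). ✓

s_k = 2*k*(k**2 - 2*k + 1)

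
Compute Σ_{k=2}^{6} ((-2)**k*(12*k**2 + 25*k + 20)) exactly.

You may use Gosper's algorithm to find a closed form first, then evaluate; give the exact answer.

t_(k+1)/t_k = 2*(-12*k**2 - 49*k - 57)/(12*k**2 + 25*k + 20).
Normal form (A,B,C) = (-2, 1, k**2 + 25*k/12 + 5/3).
Need (-2)·f(k+1) − (1)·f(k) = k**2 + 25*k/12 + 5/3.
Bound: deg f ≤ 2.
Solve for f: f(k) = -(4*k**2 + 3*k + 2)/12 (degree 2 ≤ 2).
Get s_k = R·t_k = (-2)**k*(-4*k**2 - 3*k - 2) with R(k) = B(k−1)f(k)/C(k) = -(4*k**2 + 3*k + 2)/(12*k**2 + 25*k + 20).
Δs = (-2)**k*(12*k**2 + 25*k + 20), as required.
Evaluate s at k=7 and k=2: 28032 and -96; difference 28128.

Σ = 28128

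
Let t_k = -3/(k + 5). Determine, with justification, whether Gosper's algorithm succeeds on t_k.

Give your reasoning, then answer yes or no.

Ratio r(k) = (k + 5)/(k + 6).
So A=k + 5 and B=k + 6, with C=1.
f must satisfy (k + 5)·f(k+1) − (k + 5)·f(k) = 1.
Bound: deg f ≤ 0.
f = c0 ⇒ A·f(k+1) − B(k−1)·f(k) − C = -1. The system {-1 = 0} is inconsistent; no antidifference.

No — the linear system for f has no solution.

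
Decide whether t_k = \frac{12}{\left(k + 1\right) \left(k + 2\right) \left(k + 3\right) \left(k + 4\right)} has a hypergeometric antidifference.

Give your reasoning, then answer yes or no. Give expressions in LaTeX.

Step 1: r(k) = (k + 1)/(k + 5).
So A=k + 1 and B=k + 5, with C=1.
Solve (k + 1)·f(k+1) − (k + 4)·f(k) = 1.
From deg A=1, deg B=1, deg C=0: d=3.
Coefficient equations give f(k) = k*(k**2 + 6*k + 11)/18.
Certificate R = B(k−1)f/C = k*(k + 4)*(k**2 + 6*k + 11)/18 gives s_k = 2*k*(k**2 + 6*k + 11)/(3*(k + 1)*(k + 2)*(k + 3)).
Verify: 12/(k**4 + 10*k**3 + 35*k**2 + 50*k + 24) matches t_k.

Yes. s_k = \frac{2 k \left(k^{2} + 6 k + 11\right)}{3 \left(k + 1\right) \left(k + 2\right) \left(k + 3\right)}.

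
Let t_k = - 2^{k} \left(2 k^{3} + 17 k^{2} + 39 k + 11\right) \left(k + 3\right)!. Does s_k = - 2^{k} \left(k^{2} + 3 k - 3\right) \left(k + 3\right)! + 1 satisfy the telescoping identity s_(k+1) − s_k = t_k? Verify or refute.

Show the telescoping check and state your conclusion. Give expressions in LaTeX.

s_(k+1) = -2**(k + 1)*(3*k + (k + 1)**2)*factorial(k + 4) + 1
s_(k+1) − s_k = -2**k*(2*k**3 + 17*k**2 + 39*k + 11)*factorial(k + 3)
(s_(k+1) − s_k) − t_k = 0

valid (s_(k+1) − s_k reduces to t_k)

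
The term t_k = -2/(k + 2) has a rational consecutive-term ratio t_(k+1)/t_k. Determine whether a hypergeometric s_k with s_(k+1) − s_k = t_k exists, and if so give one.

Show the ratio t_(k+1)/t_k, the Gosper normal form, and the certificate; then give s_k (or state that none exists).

no hypergeometric antidifference exists

Step 1: r(k) = (k + 2)/(k + 3).
Factor: A=k + 2; B=k + 3; C=1.
f must satisfy (k + 2)·f(k+1) − (k + 2)·f(k) = 1.
deg f ≤ 0 (via 1,1,0).
Generic f = c0 gives residual -1; -1 = 0 cannot hold, so t_k is not Gosper-summable.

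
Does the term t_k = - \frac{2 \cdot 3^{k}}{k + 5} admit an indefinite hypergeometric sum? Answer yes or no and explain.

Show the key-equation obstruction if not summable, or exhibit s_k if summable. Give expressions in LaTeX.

Ratio r(k) = 3*(k + 5)/(k + 6).
So A=3*k + 15 and B=k + 6, with C=1.
f must satisfy (3*k + 15)·f(k+1) − (k + 5)·f(k) = 1.
From deg A=1, deg B=1, deg C=0: d=-1.
d = -1 < 0 ⇒ no nonzero polynomial f; not summable.

No; the degree bound rules out any f.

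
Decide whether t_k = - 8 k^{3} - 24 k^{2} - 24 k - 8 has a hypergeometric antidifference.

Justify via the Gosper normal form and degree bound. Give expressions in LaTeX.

Yes. s_k = 2 k^{2} \left(- k^{2} - 2 k - 1\right).

t_(k+1)/t_k = (k**3 + 6*k**2 + 12*k + 8)/(k**3 + 3*k**2 + 3*k + 1).
So A=1 and B=1, with C=k**3 + 3*k**2 + 3*k + 1.
Set up (1)·f(k+1) − (1)·f(k) − (k**3 + 3*k**2 + 3*k + 1) = 0.
d = 4 from the (0,0,3) case.
Match coefficients ⇒ f(k) = k**2*(k + 1)**2/4.
Get s_k = R·t_k = 2*k**2*(-k**2 - 2*k - 1) with R(k) = B(k−1)f(k)/C(k) = k**2/(4*(k + 1)).
s_(k+1) − s_k = -8*k**3 - 24*k**2 - 24*k - 8 = t_k.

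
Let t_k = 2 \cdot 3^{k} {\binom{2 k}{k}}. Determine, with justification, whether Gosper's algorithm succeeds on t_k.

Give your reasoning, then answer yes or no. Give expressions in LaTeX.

No — t_k has no hypergeometric antidifference.

Step 1: r(k) = 6*(2*k + 1)/(k + 1).
So A=12*k + 6 and B=k + 1, with C=1.
f must satisfy (12*k + 6)·f(k+1) − (k)·f(k) = 1.
From deg A=1, deg B=1, deg C=0: d=-1.
d = -1 < 0 ⇒ no nonzero polynomial f; not summable.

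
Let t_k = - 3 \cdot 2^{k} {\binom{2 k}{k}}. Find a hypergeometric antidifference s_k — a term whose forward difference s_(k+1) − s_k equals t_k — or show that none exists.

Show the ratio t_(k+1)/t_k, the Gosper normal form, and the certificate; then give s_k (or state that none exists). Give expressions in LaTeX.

no hypergeometric antidifference exists

Step 1: r(k) = 4*(2*k + 1)/(k + 1).
Factor: A=8*k + 4; B=k + 1; C=1.
Solve (8*k + 4)·f(k+1) − (k)·f(k) = 1.
Degrees (1,1,0) ⇒ d ≤ -1.
Negative degree bound (-1): no f exists, t_k not Gosper-summable.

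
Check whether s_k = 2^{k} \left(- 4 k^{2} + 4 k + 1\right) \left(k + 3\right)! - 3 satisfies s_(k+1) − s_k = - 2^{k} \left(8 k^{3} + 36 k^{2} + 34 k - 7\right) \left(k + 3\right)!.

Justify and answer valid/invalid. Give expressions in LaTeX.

valid (s_(k+1) − s_k reduces to t_k)

s_(k+1) = 2**(k + 1)*(4*k - 4*(k + 1)**2 + 5)*factorial(k + 4) - 3
s_(k+1) − s_k = -2**k*(8*k**3 + 36*k**2 + 34*k - 7)*factorial(k + 3)
(s_(k+1) − s_k) − t_k = 0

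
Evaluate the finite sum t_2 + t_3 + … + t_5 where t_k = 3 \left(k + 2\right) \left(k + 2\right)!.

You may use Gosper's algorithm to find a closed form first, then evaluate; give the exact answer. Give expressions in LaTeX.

Σ = 120888

Compute t_(k+1)/t_k: get (k + 3)**2/(k + 2).
Take A(k)=k + 3, B(k)=1, C(k)=k + 2.
Key eq: (k + 3)·f(k+1) = (1)·f(k) + (k + 2).
Degrees (1,0,1) ⇒ d ≤ 0.
Solving with deg f ≤ 0: f(k) = 1.
Get s_k = R·t_k = 3*factorial(k + 2) with R(k) = B(k−1)f(k)/C(k) = 1/(k + 2).
s_(k+1) − s_k = 3*(k + 2)*factorial(k + 2) = t_k.
Sum = s_(6) − s_(2); s_(6) = 120960, s_(2) = 72 ⇒ 120888.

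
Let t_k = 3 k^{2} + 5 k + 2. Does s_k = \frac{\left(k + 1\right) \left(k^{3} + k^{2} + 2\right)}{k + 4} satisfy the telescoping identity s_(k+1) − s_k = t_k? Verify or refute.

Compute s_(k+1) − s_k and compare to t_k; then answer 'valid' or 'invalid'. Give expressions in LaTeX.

s_(k+1) = (k + 2)*((k + 1)**3 + (k + 1)**2 + 2)/(k + 5)
s_(k+1) − s_k = (3*k**4 + 26*k**3 + 59*k**2 + 52*k + 22)/(k**2 + 9*k + 20)
(s_(k+1) − s_k) − t_k = 6*(-k**3 - 8*k**2 - 11*k - 3)/(k**2 + 9*k + 20)

Invalid: residual \frac{6 \left(- k^{3} - 8 k^{2} - 11 k - 3\right)}{k^{2} + 9 k + 20} ≠ 0.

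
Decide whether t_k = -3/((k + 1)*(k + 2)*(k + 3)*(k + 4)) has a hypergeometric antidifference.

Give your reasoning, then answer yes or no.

Ratio r(k) = (k + 1)/(k + 5).
Normal form (A,B,C) = (k + 1, k + 5, 1).
Solve (k + 1)·f(k+1) − (k + 4)·f(k) = 1.
deg f ≤ 3 (via 1,1,0).
Solving with deg f ≤ 3: f(k) = k*(k**2 + 6*k + 11)/18.
Certificate R = B(k−1)f/C = k*(k + 4)*(k**2 + 6*k + 11)/18 gives s_k = k*(-k**2 - 6*k - 11)/(6*(k + 1)*(k + 2)*(k + 3)).
Δs = -3/(k**4 + 10*k**3 + 35*k**2 + 50*k + 24), as required.

Yes. s_k = k*(-k**2 - 6*k - 11)/(6*(k + 1)*(k + 2)*(k + 3)).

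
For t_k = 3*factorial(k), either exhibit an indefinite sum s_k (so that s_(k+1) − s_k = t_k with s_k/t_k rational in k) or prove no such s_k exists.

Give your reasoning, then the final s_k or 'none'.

no hypergeometric antidifference exists

The ratio is k + 1.
Factor: A=k + 1; B=1; C=1.
Key eq: (k + 1)·f(k+1) = (1)·f(k) + (1).
deg f ≤ -1 (via 1,0,0).
Negative degree bound (-1): no f exists, t_k not Gosper-summable.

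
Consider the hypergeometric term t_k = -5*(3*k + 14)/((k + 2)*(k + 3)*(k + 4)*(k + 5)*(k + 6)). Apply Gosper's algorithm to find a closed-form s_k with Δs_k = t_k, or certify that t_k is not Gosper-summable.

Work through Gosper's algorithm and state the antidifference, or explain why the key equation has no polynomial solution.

Ratio r(k) = (k + 2)*(3*k + 17)/((k + 7)*(3*k + 14)).
Normal form (A,B,C) = (k + 2, k + 7, k + 14/3).
f must satisfy (k + 2)·f(k+1) − (k + 6)·f(k) = k + 14/3.
Bound: deg f ≤ 4.
Solve for f: f(k) = k*(k + 4)*(k**2 + 10*k + 31)/90 (degree 4 ≤ 4).
Then R = B(k−1)f/C = k*(k + 4)*(k + 6)*(k**2 + 10*k + 31)/(30*(3*k + 14)), so s_k = R(k)·t_k = k*(-k**2 - 10*k - 31)/(6*(k**3 + 10*k**2 + 31*k + 30)).
Δs = 5*(-3*k - 14)/(k**5 + 20*k**4 + 155*k**3 + 580*k**2 + 1044*k + 720), as required.

s_k = k*(-k**2 - 10*k - 31)/(6*(k**3 + 10*k**2 + 31*k + 30))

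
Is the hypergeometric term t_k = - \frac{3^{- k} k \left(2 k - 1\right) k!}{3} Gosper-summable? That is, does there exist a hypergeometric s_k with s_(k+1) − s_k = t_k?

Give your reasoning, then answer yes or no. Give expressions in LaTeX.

Yes. s_k = - 3^{- k} \left(2 k + 1\right) k!.

The ratio is (k + 1)**2*(2*k + 1)/(3*k*(2*k - 1)).
Normal form (A,B,C) = (k/3 + 1/3, 1, k**2 - k/2).
Need (k/3 + 1/3)·f(k+1) − (1)·f(k) = k**2 - k/2.
Bound: deg f ≤ 1.
Solving with deg f ≤ 1: f(k) = 3*(2*k + 1)/2.
So s_k = (B(k−1)f/C)·t_k = (3*(2*k + 1)/(k*(2*k - 1)))·t_k = -(2*k + 1)*factorial(k)/3**k.
s_(k+1) − s_k = -k*(2*k - 1)*factorial(k)/(3*3**k) = t_k.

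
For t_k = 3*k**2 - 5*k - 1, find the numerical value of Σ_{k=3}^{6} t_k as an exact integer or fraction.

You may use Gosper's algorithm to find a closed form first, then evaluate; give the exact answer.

Σ = 164

Compute t_(k+1)/t_k: get (3*k**2 + k - 3)/(3*k**2 - 5*k - 1).
So A=1 and B=1, with C=k**2 - 5*k/3 - 1/3.
Key eq: (1)·f(k+1) = (1)·f(k) + (k**2 - 5*k/3 - 1/3).
Bound: deg f ≤ 3.
A polynomial solution: f(k) = k*(k**2 - 4*k + 2)/3.
Then R = B(k−1)f/C = k*(k**2 - 4*k + 2)/(3*k**2 - 5*k - 1), so s_k = R(k)·t_k = k*(k**2 - 4*k + 2).
s_(k+1) − s_k = 3*k**2 - 5*k - 1 = t_k.
Telescoping: Σ = s_(7) − s_(3) = 161 − (-3) = 164.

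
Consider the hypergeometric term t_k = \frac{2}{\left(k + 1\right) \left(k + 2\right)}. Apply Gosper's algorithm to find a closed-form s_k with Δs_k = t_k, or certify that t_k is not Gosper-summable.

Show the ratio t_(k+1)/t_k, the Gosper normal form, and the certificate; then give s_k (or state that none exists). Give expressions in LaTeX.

s_k = \frac{2 k}{k + 1}

Compute t_(k+1)/t_k: get (k + 1)/(k + 3).
Take A(k)=k + 1, B(k)=k + 3, C(k)=1.
Set up (k + 1)·f(k+1) − (k + 2)·f(k) − (1) = 0.
Degrees (1,1,0) ⇒ d ≤ 1.
Coefficient equations give f(k) = k.
So s_k = (B(k−1)f/C)·t_k = (k*(k + 2))·t_k = 2*k/(k + 1).
s_(k+1) − s_k = 2/(k**2 + 3*k + 2) = t_k.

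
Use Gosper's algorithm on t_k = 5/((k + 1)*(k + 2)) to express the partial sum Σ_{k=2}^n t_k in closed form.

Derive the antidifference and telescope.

Compute t_(k+1)/t_k: get (k + 1)/(k + 3).
Normal form (A,B,C) = (k + 1, k + 3, 1).
Set up (k + 1)·f(k+1) − (k + 2)·f(k) − (1) = 0.
Degrees (1,1,0) ⇒ d ≤ 1.
Solve for f: f(k) = k (degree 1 ≤ 1).
Certificate R = B(k−1)f/C = k*(k + 2) gives s_k = 5*k/(k + 1).
Δs = 5/(k**2 + 3*k + 2), as required.
Telescope: S(n) = s_(n+1) − s_(2) = 5*(n + 1)/(n + 2) − (10/3) = 5*(n - 1)/(3*(n + 2)).

S(n) = 5*(n - 1)/(3*(n + 2))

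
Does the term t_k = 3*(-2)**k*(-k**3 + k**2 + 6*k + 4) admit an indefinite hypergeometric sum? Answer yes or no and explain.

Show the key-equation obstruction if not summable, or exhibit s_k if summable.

Ratio r(k) = 2*(-k**3 - 2*k**2 + 5*k + 10)/(k**3 - k**2 - 6*k - 4).
So A=-2 and B=1, with C=k**3 - k**2 - 6*k - 4.
Solve (-2)·f(k+1) − (1)·f(k) = k**3 - k**2 - 6*k - 4.
From deg A=0, deg B=0, deg C=3: d=3.
Solve for f: f(k) = -k*(k - 4)*(k + 1)/3 (degree 3 ≤ 3).
So s_k = (B(k−1)f/C)·t_k = (-k*(k - 4)/(3*(k**2 - 2*k - 4)))·t_k = (-2)**k*k*(k**2 - 3*k - 4).
Δs = 3*(-2)**k*(-k**3 + k**2 + 6*k + 4), as required.

Yes. s_k = (-2)**k*k*(k**2 - 3*k - 4).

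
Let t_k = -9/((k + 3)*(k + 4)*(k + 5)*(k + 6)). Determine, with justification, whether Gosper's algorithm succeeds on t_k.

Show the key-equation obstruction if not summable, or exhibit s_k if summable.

Yes. s_k = k*(-k**2 - 12*k - 47)/(20*(k + 3)*(k + 4)*(k + 5)).

Ratio r(k) = (k + 3)/(k + 7).
Factor: A=k + 3; B=k + 7; C=1.
Need (k + 3)·f(k+1) − (k + 6)·f(k) = 1.
deg f ≤ 3 (via 1,1,0).
A polynomial solution: f(k) = k*(k**2 + 12*k + 47)/180.
Then R = B(k−1)f/C = k*(k + 6)*(k**2 + 12*k + 47)/180, so s_k = R(k)·t_k = k*(-k**2 - 12*k - 47)/(20*(k + 3)*(k + 4)*(k + 5)).
Verify: -9/(k**4 + 18*k**3 + 119*k**2 + 342*k + 360) matches t_k.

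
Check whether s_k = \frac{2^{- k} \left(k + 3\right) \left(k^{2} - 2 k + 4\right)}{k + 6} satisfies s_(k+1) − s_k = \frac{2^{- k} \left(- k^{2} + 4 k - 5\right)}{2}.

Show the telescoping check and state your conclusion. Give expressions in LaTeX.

s_(k+1) = (k + 4)*(-2*k + (k + 1)**2 + 2)/(2*2**k*(k + 7))
s_(k+1) − s_k = (-k**4 - 6*k**3 + 17*k**2 + 34*k - 96)/(2*2**k*(k**2 + 13*k + 42))
(s_(k+1) − s_k) − t_k = 3*(k**3 + 4*k**2 - 23*k + 38)/(2*2**k*(k**2 + 13*k + 42))

Invalid: residual \frac{3 \cdot 2^{- k} \left(k^{3} + 4 k^{2} - 23 k + 38\right)}{2 \left(k^{2} + 13 k + 42\right)} ≠ 0.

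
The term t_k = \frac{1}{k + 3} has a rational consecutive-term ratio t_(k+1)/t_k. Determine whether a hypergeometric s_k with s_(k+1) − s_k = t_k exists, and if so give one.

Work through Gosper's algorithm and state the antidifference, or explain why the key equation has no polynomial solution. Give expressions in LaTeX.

Step 1: r(k) = (k + 3)/(k + 4).
Gosper form: A/B · C(k+1)/C(k) with A=k + 3, B=k + 4, C=1.
Solve (k + 3)·f(k+1) − (k + 3)·f(k) = 1.
deg f ≤ 0 (via 1,1,0).
f = c0 ⇒ A·f(k+1) − B(k−1)·f(k) − C = -1. The system {-1 = 0} is inconsistent; no antidifference.

not Gosper-summable; s_k does not exist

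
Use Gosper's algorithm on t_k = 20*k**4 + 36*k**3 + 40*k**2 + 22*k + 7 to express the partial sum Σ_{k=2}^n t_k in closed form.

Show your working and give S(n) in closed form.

Compute t_(k+1)/t_k: get (20*k**4 + 116*k**3 + 268*k**2 + 290*k + 125)/(20*k**4 + 36*k**3 + 40*k**2 + 22*k + 7).
A = 1, B = 1, C = k**4 + 9*k**3/5 + 2*k**2 + 11*k/10 + 7/20.
Solve (1)·f(k+1) − (1)·f(k) = k**4 + 9*k**3/5 + 2*k**2 + 11*k/10 + 7/20.
Bound: deg f ≤ 5.
Match coefficients ⇒ f(k) = k*(4*k**4 - k**3 + 2*k**2 + 2)/20.
Then R = B(k−1)f/C = k*(4*k**4 - k**3 + 2*k**2 + 2)/((2*k**2 + 2*k + 1)*(10*k**2 + 8*k + 7)), so s_k = R(k)·t_k = k*(4*k**4 - k**3 + 2*k**2 + 2).
Δs = 20*k**4 + 36*k**3 + 40*k**2 + 22*k + 7, as required.
Telescope: S(n) = s_(n+1) − s_(2) = 4*n**5 + 19*n**4 + 38*n**3 + 40*n**2 + 24*n + 7 − (132) = 4*n**5 + 19*n**4 + 38*n**3 + 40*n**2 + 24*n - 125.

S(n) = 4*n**5 + 19*n**4 + 38*n**3 + 40*n**2 + 24*n - 125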